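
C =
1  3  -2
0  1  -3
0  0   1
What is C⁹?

[[1, 27, -342], [0, 1, -27], [0, 0, 1]]

C = I + N where N = [[0, 3, -2], [0, 0, -3], [0, 0, 0]] is strictly upper-triangular, so N³ = 0.
(I + N)⁹ = I + 9·N + 36·N² = [[1, 27, -342], [0, 1, -27], [0, 0, 1]].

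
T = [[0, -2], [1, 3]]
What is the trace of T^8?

tr T = 3 and det T = 2, so the characteristic polynomial is λ² − (3)λ + (2) with roots 2 and 1.
Eigenvectors give P = [[-1, 2], [1, -1]] with P⁻¹ = [[1, 2], [1, 1]], and T = P·diag(2, 1)·P⁻¹.
Then T^8 = P·diag(256, 1)·P⁻¹ = [[-256, 2], [256, -1]] · [[1, 2], [1, 1]] = [[-254, -510], [255, 511]].

257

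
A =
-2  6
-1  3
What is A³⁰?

[[-2, 6], [-1, 3]]

A² = A (a projection; rank 1, trace 1), so A³⁰ = A.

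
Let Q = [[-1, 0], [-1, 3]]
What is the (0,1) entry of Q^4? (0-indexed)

0

Q^2 = [[1, 0], [-2, 9]]
Q^3 = [[-1, 0], [-7, 27]]
Q^4 = [[1, 0], [-20, 81]]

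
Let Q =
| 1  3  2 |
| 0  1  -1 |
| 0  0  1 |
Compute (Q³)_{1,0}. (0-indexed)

0

Q = I + N where N = [[0, 3, 2], [0, 0, -1], [0, 0, 0]] is strictly upper-triangular, so N³ = 0.
(I + N)³ = I + 3·N + 3·N² = [[1, 9, -3], [0, 1, -3], [0, 0, 1]].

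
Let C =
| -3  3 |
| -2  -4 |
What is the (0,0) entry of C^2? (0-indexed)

3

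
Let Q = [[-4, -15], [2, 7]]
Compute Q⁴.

tr Q = 3 and det Q = 2, so the characteristic polynomial is λ² − (3)λ + (2) with roots 2 and 1.
Eigenvectors give P = [[-5, -3], [2, 1]] with P⁻¹ = [[1, 3], [-2, -5]], and Q = P·diag(2, 1)·P⁻¹.
Then Q⁴ = P·diag(16, 1)·P⁻¹ = [[-80, -3], [32, 1]] · [[1, 3], [-2, -5]] = [[-74, -225], [30, 91]].

[[-74, -225], [30, 91]]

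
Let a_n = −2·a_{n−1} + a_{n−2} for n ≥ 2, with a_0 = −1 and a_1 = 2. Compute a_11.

With companion matrix A = [[−2, 1], [1, 0]], [a_n, a_{n−1}]ᵀ = A·[a_{n−1}, a_{n−2}]ᵀ, so [a_11, a_10]ᵀ = A^10·[a_1, a_0]ᵀ.
A^10 = [[5741, −2378], [−2378, 985]], giving [a_11, a_10]ᵀ = [[13860], [−5741]].

13860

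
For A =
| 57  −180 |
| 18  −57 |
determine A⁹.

tr A = 0 and det A = −9, so the characteristic polynomial is λ² − (0)λ + (−9) with roots −3 and 3.
Eigenvectors give P = [[3, 10], [1, 3]] with P⁻¹ = [[−3, 10], [1, −3]], and A = P·diag(−3, 3)·P⁻¹.
Then A⁹ = P·diag(−19683, 19683)·P⁻¹ = [[−59049, 196830], [−19683, 59049]] · [[−3, 10], [1, −3]] = [[373977, −1180980], [118098, −373977]].

[[373977, −1180980], [118098, −373977]]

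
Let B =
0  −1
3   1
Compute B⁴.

[[6, 5], [−15, 1]]

B² = [[−3, −1], [3, −2]]
B³ = [[−3, 2], [−6, −5]]
B⁴ = [[6, 5], [−15, 1]]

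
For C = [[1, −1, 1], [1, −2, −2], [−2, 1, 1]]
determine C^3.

[[−8, 2, −2], [−2, −2, 4], [4, −2, −8]]

C^2 = [[−2, 2, 4], [3, 1, 3], [−3, 1, −3]]
C^3 = [[−8, 2, −2], [−2, −2, 4], [4, −2, −8]]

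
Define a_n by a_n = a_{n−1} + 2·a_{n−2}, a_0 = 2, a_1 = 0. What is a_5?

With companion matrix T = [[1, 2], [1, 0]], [a_n, a_{n−1}]ᵀ = T·[a_{n−1}, a_{n−2}]ᵀ, so [a_5, a_4]ᵀ = T⁴·[a_1, a_0]ᵀ.
T⁴ = [[11, 10], [5, 6]], giving [a_5, a_4]ᵀ = [[20], [12]].

20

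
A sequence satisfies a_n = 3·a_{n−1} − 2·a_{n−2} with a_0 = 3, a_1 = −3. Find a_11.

With companion matrix A = [[3, −2], [1, 0]], [a_n, a_{n−1}]ᵀ = A·[a_{n−1}, a_{n−2}]ᵀ, so [a_11, a_10]ᵀ = A^10·[a_1, a_0]ᵀ.
A^10 = [[2047, −2046], [1023, −1022]], giving [a_11, a_10]ᵀ = [[−12279], [−6135]].

−12279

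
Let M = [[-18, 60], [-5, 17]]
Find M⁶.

[[2724, -7980], [665, -1931]]

tr M = -1 and det M = -6, so the characteristic polynomial is λ² − (-1)λ + (-6) with roots 2 and -3.
Eigenvectors give P = [[-3, 4], [-1, 1]] with P⁻¹ = [[1, -4], [1, -3]], and M = P·diag(2, -3)·P⁻¹.
Then M⁶ = P·diag(64, 729)·P⁻¹ = [[-192, 2916], [-64, 729]] · [[1, -4], [1, -3]] = [[2724, -7980], [665, -1931]].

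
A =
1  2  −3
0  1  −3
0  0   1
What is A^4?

[[1, 8, −48], [0, 1, −12], [0, 0, 1]]

A = I + N where N = [[0, 2, −3], [0, 0, −3], [0, 0, 0]] is strictly upper-triangular, so N^3 = 0.
(I + N)^4 = I + 4·N + 6·N^2 = [[1, 8, −48], [0, 1, −12], [0, 0, 1]].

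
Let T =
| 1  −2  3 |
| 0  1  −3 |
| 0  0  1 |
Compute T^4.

T = I + N where N = [[0, −2, 3], [0, 0, −3], [0, 0, 0]] is strictly upper-triangular, so N^3 = 0.
(I + N)^4 = I + 4·N + 6·N^2 = [[1, −8, 48], [0, 1, −12], [0, 0, 1]].

[[1, −8, 48], [0, 1, −12], [0, 0, 1]]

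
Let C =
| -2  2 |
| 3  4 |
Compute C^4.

C^2 = [[10, 4], [6, 22]]
C^3 = [[-8, 36], [54, 100]]
C^4 = [[124, 128], [192, 508]]

[[124, 128], [192, 508]]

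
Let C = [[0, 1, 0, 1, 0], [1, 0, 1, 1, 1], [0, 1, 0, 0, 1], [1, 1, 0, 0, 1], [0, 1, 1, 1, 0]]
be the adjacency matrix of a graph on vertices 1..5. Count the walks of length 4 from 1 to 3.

The number of length-4 walks from vertex 1 to vertex 3 is entry (1,3) of C^4, where C is the adjacency matrix.
C^2 = [[2, 1, 1, 1, 2], [1, 4, 1, 2, 2], [1, 1, 2, 2, 1], [1, 2, 2, 3, 1], [2, 2, 1, 1, 3]]
C^3 = [[2, 6, 3, 5, 3], [6, 6, 6, 7, 7], [3, 6, 2, 3, 5], [5, 7, 3, 4, 7], [3, 7, 5, 7, 4]]
C^4 = [[11, 13, 9, 11, 14], [13, 26, 13, 19, 19], [9, 13, 11, 14, 11], [11, 19, 14, 19, 14], [14, 19, 11, 14, 19]]

9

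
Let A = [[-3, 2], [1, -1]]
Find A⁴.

[[153, -112], [-56, 41]]

A² = [[11, -8], [-4, 3]]
A³ = [[-41, 30], [15, -11]]
A⁴ = [[153, -112], [-56, 41]]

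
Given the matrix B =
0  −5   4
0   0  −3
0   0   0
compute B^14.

[[0, 0, 0], [0, 0, 0], [0, 0, 0]]

B is strictly triangular, hence nilpotent: B^3 = 0, so B^14 = 0.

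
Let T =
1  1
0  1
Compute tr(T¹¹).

2

T = I + N where N = [[0, 1], [0, 0]] is strictly upper-triangular, so N² = 0.
(I + N)¹¹ = I + 11·N = [[1, 11], [0, 1]].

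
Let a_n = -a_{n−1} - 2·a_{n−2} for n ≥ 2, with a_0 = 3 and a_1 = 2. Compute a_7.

44

With companion matrix B = [[-1, -2], [1, 0]], [a_n, a_{n−1}]ᵀ = B·[a_{n−1}, a_{n−2}]ᵀ, so [a_7, a_6]ᵀ = B^6·[a_1, a_0]ᵀ.
B^6 = [[7, 10], [-5, 2]], giving [a_7, a_6]ᵀ = [[44], [-4]].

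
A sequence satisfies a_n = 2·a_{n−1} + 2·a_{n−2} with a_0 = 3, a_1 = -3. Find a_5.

-36

With companion matrix A = [[2, 2], [1, 0]], [a_n, a_{n−1}]ᵀ = A·[a_{n−1}, a_{n−2}]ᵀ, so [a_5, a_4]ᵀ = A⁴·[a_1, a_0]ᵀ.
A⁴ = [[44, 32], [16, 12]], giving [a_5, a_4]ᵀ = [[-36], [-12]].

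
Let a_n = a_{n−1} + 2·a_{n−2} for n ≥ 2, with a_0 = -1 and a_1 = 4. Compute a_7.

With companion matrix B = [[1, 2], [1, 0]], [a_n, a_{n−1}]ᵀ = B·[a_{n−1}, a_{n−2}]ᵀ, so [a_7, a_6]ᵀ = B⁶·[a_1, a_0]ᵀ.
B⁶ = [[43, 42], [21, 22]], giving [a_7, a_6]ᵀ = [[130], [62]].

130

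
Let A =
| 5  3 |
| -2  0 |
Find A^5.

tr A = 5 and det A = 6, so the characteristic polynomial is λ² − (5)λ + (6) with roots 3 and 2.
Eigenvectors give P = [[3, -1], [-2, 1]] with P⁻¹ = [[1, 1], [2, 3]], and A = P·diag(3, 2)·P⁻¹.
Then A^5 = P·diag(243, 32)·P⁻¹ = [[729, -32], [-486, 32]] · [[1, 1], [2, 3]] = [[665, 633], [-422, -390]].

[[665, 633], [-422, -390]]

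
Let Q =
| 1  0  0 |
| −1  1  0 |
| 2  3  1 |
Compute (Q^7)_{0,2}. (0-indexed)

Q = I + N where N = [[0, 0, 0], [−1, 0, 0], [2, 3, 0]] is strictly lower-triangular, so N^3 = 0.
(I + N)^7 = I + 7·N + 21·N^2 = [[1, 0, 0], [−7, 1, 0], [−49, 21, 1]].

0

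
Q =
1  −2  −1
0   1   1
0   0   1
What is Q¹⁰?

[[1, −20, −100], [0, 1, 10], [0, 0, 1]]

Q = I + N where N = [[0, −2, −1], [0, 0, 1], [0, 0, 0]] is strictly upper-triangular, so N³ = 0.
(I + N)¹⁰ = I + 10·N + 45·N² = [[1, −20, −100], [0, 1, 10], [0, 0, 1]].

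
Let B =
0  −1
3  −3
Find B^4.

[[−18, 9], [−27, 9]]

B^2 = [[−3, 3], [−9, 6]]
B^3 = [[9, −6], [18, −9]]
B^4 = [[−18, 9], [−27, 9]]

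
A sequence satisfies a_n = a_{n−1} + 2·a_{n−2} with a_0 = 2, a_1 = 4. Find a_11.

With companion matrix C = [[1, 2], [1, 0]], [a_n, a_{n−1}]ᵀ = C·[a_{n−1}, a_{n−2}]ᵀ, so [a_11, a_10]ᵀ = C¹⁰·[a_1, a_0]ᵀ.
C¹⁰ = [[683, 682], [341, 342]], giving [a_11, a_10]ᵀ = [[4096], [2048]].

4096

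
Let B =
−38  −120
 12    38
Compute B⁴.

[[16, 0], [0, 16]]

tr B = 0 and det B = −4, so the characteristic polynomial is λ² − (0)λ + (−4) with roots 2 and −2.
Eigenvectors give P = [[−3, 10], [1, −3]] with P⁻¹ = [[3, 10], [1, 3]], and B = P·diag(2, −2)·P⁻¹.
Then B⁴ = P·diag(16, 16)·P⁻¹ = [[−48, 160], [16, −48]] · [[3, 10], [1, 3]] = [[16, 0], [0, 16]].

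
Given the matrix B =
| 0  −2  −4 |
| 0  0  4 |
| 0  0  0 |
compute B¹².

B is strictly triangular, hence nilpotent: B³ = 0, so B¹² = 0.

[[0, 0, 0], [0, 0, 0], [0, 0, 0]]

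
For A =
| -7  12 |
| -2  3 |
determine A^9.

tr A = -4 and det A = 3, so the characteristic polynomial is λ² − (-4)λ + (3) with roots -3 and -1.
Eigenvectors give P = [[3, 2], [1, 1]] with P⁻¹ = [[1, -2], [-1, 3]], and A = P·diag(-3, -1)·P⁻¹.
Then A^9 = P·diag(-19683, -1)·P⁻¹ = [[-59049, -2], [-19683, -1]] · [[1, -2], [-1, 3]] = [[-59047, 118092], [-19682, 39363]].

[[-59047, 118092], [-19682, 39363]]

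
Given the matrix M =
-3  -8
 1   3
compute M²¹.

M² = I (check: tr M = 0 and det M = -1), so M²¹ = M since 21 is odd.

[[-3, -8], [1, 3]]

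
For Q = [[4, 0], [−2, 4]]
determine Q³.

[[64, 0], [−96, 64]]

Q² = [[16, 0], [−16, 16]]
Q³ = [[64, 0], [−96, 64]]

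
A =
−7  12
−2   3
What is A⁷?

[[−6559, 13116], [−2186, 4371]]

tr A = −4 and det A = 3, so the characteristic polynomial is λ² − (−4)λ + (3) with roots −3 and −1.
Eigenvectors give P = [[3, −2], [1, −1]] with P⁻¹ = [[1, −2], [1, −3]], and A = P·diag(−3, −1)·P⁻¹.
Then A⁷ = P·diag(−2187, −1)·P⁻¹ = [[−6561, 2], [−2187, 1]] · [[1, −2], [1, −3]] = [[−6559, 13116], [−2186, 4371]].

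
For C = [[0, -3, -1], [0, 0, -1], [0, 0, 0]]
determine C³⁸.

[[0, 0, 0], [0, 0, 0], [0, 0, 0]]

C is strictly triangular, hence nilpotent: C³ = 0, so C³⁸ = 0.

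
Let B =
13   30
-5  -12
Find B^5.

tr B = 1 and det B = -6, so the characteristic polynomial is λ² − (1)λ + (-6) with roots 3 and -2.
Eigenvectors give P = [[3, -2], [-1, 1]] with P⁻¹ = [[1, 2], [1, 3]], and B = P·diag(3, -2)·P⁻¹.
Then B^5 = P·diag(243, -32)·P⁻¹ = [[729, 64], [-243, -32]] · [[1, 2], [1, 3]] = [[793, 1650], [-275, -582]].

[[793, 1650], [-275, -582]]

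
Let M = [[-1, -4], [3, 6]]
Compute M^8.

[[-18659, -25220], [18915, 25476]]

tr M = 5 and det M = 6, so the characteristic polynomial is λ² − (5)λ + (6) with roots 3 and 2.
Eigenvectors give P = [[1, -4], [-1, 3]] with P⁻¹ = [[-3, -4], [-1, -1]], and M = P·diag(3, 2)·P⁻¹.
Then M^8 = P·diag(6561, 256)·P⁻¹ = [[6561, -1024], [-6561, 768]] · [[-3, -4], [-1, -1]] = [[-18659, -25220], [18915, 25476]].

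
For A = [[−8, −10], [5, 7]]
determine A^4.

tr A = −1 and det A = −6, so the characteristic polynomial is λ² − (−1)λ + (−6) with roots −3 and 2.
Eigenvectors give P = [[−2, −1], [1, 1]] with P⁻¹ = [[−1, −1], [1, 2]], and A = P·diag(−3, 2)·P⁻¹.
Then A^4 = P·diag(81, 16)·P⁻¹ = [[−162, −16], [81, 16]] · [[−1, −1], [1, 2]] = [[146, 130], [−65, −49]].

[[146, 130], [−65, −49]]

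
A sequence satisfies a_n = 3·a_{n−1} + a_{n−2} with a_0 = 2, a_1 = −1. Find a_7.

With companion matrix M = [[3, 1], [1, 0]], [a_n, a_{n−1}]ᵀ = M·[a_{n−1}, a_{n−2}]ᵀ, so [a_7, a_6]ᵀ = M⁶·[a_1, a_0]ᵀ.
M⁶ = [[1189, 360], [360, 109]], giving [a_7, a_6]ᵀ = [[−469], [−142]].

−469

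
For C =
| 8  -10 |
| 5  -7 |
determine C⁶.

tr C = 1 and det C = -6, so the characteristic polynomial is λ² − (1)λ + (-6) with roots -2 and 3.
Eigenvectors give P = [[1, -2], [1, -1]] with P⁻¹ = [[-1, 2], [-1, 1]], and C = P·diag(-2, 3)·P⁻¹.
Then C⁶ = P·diag(64, 729)·P⁻¹ = [[64, -1458], [64, -729]] · [[-1, 2], [-1, 1]] = [[1394, -1330], [665, -601]].

[[1394, -1330], [665, -601]]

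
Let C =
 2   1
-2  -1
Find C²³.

[[2, 1], [-2, -1]]

C² = C (a projection; rank 1, trace 1), so C²³ = C.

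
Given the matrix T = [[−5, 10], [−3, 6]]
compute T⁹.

T² = T (a projection; rank 1, trace 1), so T⁹ = T.

[[−5, 10], [−3, 6]]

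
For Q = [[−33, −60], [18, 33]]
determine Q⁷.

[[−24057, −43740], [13122, 24057]]

tr Q = 0 and det Q = −9, so the characteristic polynomial is λ² − (0)λ + (−9) with roots 3 and −3.
Eigenvectors give P = [[−5, −2], [3, 1]] with P⁻¹ = [[1, 2], [−3, −5]], and Q = P·diag(3, −3)·P⁻¹.
Then Q⁷ = P·diag(2187, −2187)·P⁻¹ = [[−10935, 4374], [6561, −2187]] · [[1, 2], [−3, −5]] = [[−24057, −43740], [13122, 24057]].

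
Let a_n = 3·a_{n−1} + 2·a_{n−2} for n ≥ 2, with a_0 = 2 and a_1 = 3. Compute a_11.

With companion matrix A = [[3, 2], [1, 0]], [a_n, a_{n−1}]ᵀ = A·[a_{n−1}, a_{n−2}]ᵀ, so [a_11, a_10]ᵀ = A¹⁰·[a_1, a_0]ᵀ.
A¹⁰ = [[283667, 159294], [79647, 44726]], giving [a_11, a_10]ᵀ = [[1169589], [328393]].

1169589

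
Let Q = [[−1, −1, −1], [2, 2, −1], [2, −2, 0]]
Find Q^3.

[[9, 1, 2], [0, 16, −4], [−6, −6, 12]]

Q^2 = [[−3, 1, 2], [0, 4, −4], [−6, −6, 0]]
Q^3 = [[9, 1, 2], [0, 16, −4], [−6, −6, 12]]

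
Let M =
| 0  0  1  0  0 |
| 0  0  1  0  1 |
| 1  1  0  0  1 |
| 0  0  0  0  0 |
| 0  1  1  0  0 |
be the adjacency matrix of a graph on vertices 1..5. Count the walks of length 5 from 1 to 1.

2

The number of length-5 walks from vertex 1 to vertex 1 is entry (1,1) of M^5, where M is the adjacency matrix.
M^2 = [[1, 1, 0, 0, 1], [1, 2, 1, 0, 1], [0, 1, 3, 0, 1], [0, 0, 0, 0, 0], [1, 1, 1, 0, 2]]
M^3 = [[0, 1, 3, 0, 1], [1, 2, 4, 0, 3], [3, 4, 2, 0, 4], [0, 0, 0, 0, 0], [1, 3, 4, 0, 2]]
M^4 = [[3, 4, 2, 0, 4], [4, 7, 6, 0, 6], [2, 6, 11, 0, 6], [0, 0, 0, 0, 0], [4, 6, 6, 0, 7]]
M^5 = [[2, 6, 11, 0, 6], [6, 12, 17, 0, 13], [11, 17, 14, 0, 17], [0, 0, 0, 0, 0], [6, 13, 17, 0, 12]]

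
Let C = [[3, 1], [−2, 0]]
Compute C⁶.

tr C = 3 and det C = 2, so the characteristic polynomial is λ² − (3)λ + (2) with roots 2 and 1.
Eigenvectors give P = [[−1, −1], [1, 2]] with P⁻¹ = [[−2, −1], [1, 1]], and C = P·diag(2, 1)·P⁻¹.
Then C⁶ = P·diag(64, 1)·P⁻¹ = [[−64, −1], [64, 2]] · [[−2, −1], [1, 1]] = [[127, 63], [−126, −62]].

[[127, 63], [−126, −62]]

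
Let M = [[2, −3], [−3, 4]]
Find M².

[[13, −18], [−18, 25]]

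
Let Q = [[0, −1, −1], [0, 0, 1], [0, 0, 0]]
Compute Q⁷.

Q is strictly triangular, hence nilpotent: Q³ = 0, so Q⁷ = 0.

[[0, 0, 0], [0, 0, 0], [0, 0, 0]]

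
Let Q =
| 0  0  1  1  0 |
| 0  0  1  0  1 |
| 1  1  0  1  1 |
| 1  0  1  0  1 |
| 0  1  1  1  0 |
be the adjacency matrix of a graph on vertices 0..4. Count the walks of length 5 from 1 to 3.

The number of length-5 walks from vertex 1 to vertex 3 is entry (1,3) of Q^5, where Q is the adjacency matrix.
Q^2 = [[2, 1, 1, 1, 2], [1, 2, 1, 2, 1], [1, 1, 4, 2, 2], [1, 2, 2, 3, 1], [2, 1, 2, 1, 3]]
Q^3 = [[2, 3, 6, 5, 3], [3, 2, 6, 3, 5], [6, 6, 6, 7, 7], [5, 3, 7, 4, 7], [3, 5, 7, 7, 4]]
Q^4 = [[11, 9, 13, 11, 14], [9, 11, 13, 14, 11], [13, 13, 26, 19, 19], [11, 14, 19, 19, 14], [14, 11, 19, 14, 19]]
Q^5 = [[24, 27, 45, 38, 33], [27, 24, 45, 33, 38], [45, 45, 64, 58, 58], [38, 33, 58, 44, 52], [33, 38, 58, 52, 44]]

33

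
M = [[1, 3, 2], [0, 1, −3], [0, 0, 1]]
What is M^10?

[[1, 30, −385], [0, 1, −30], [0, 0, 1]]

M = I + N where N = [[0, 3, 2], [0, 0, −3], [0, 0, 0]] is strictly upper-triangular, so N^3 = 0.
(I + N)^10 = I + 10·N + 45·N^2 = [[1, 30, −385], [0, 1, −30], [0, 0, 1]].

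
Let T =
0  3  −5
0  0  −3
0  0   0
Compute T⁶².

[[0, 0, 0], [0, 0, 0], [0, 0, 0]]

T is strictly triangular, hence nilpotent: T³ = 0, so T⁶² = 0.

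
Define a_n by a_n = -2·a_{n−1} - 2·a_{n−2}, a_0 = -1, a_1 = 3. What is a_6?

16

With companion matrix A = [[-2, -2], [1, 0]], [a_n, a_{n−1}]ᵀ = A·[a_{n−1}, a_{n−2}]ᵀ, so [a_6, a_5]ᵀ = A⁵·[a_1, a_0]ᵀ.
A⁵ = [[8, 8], [-4, 0]], giving [a_6, a_5]ᵀ = [[16], [-12]].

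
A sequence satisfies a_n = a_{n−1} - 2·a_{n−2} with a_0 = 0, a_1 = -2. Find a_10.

22

With companion matrix T = [[1, -2], [1, 0]], [a_n, a_{n−1}]ᵀ = T·[a_{n−1}, a_{n−2}]ᵀ, so [a_10, a_9]ᵀ = T^9·[a_1, a_0]ᵀ.
T^9 = [[-11, 34], [-17, 6]], giving [a_10, a_9]ᵀ = [[22], [34]].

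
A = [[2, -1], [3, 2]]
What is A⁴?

A² = [[1, -4], [12, 1]]
A³ = [[-10, -9], [27, -10]]
A⁴ = [[-47, -8], [24, -47]]

[[-47, -8], [24, -47]]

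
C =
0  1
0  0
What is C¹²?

[[0, 0], [0, 0]]

C is strictly triangular, hence nilpotent: C² = 0, so C¹² = 0.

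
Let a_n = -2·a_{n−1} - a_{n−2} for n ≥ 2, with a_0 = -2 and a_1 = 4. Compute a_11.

With companion matrix M = [[-2, -1], [1, 0]], [a_n, a_{n−1}]ᵀ = M·[a_{n−1}, a_{n−2}]ᵀ, so [a_11, a_10]ᵀ = M¹⁰·[a_1, a_0]ᵀ.
M¹⁰ = [[11, 10], [-10, -9]], giving [a_11, a_10]ᵀ = [[24], [-22]].

24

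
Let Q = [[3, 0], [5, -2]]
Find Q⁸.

tr Q = 1 and det Q = -6, so the characteristic polynomial is λ² − (1)λ + (-6) with roots 3 and -2.
Eigenvectors give P = [[-1, 0], [-1, -1]] with P⁻¹ = [[-1, 0], [1, -1]], and Q = P·diag(3, -2)·P⁻¹.
Then Q⁸ = P·diag(6561, 256)·P⁻¹ = [[-6561, 0], [-6561, -256]] · [[-1, 0], [1, -1]] = [[6561, 0], [6305, 256]].

[[6561, 0], [6305, 256]]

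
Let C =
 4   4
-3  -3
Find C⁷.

C² = C (a projection; rank 1, trace 1), so C⁷ = C.

[[4, 4], [-3, -3]]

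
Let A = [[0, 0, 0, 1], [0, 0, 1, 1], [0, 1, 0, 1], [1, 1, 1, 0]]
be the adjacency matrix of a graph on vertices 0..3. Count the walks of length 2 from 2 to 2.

The number of length-2 walks from vertex 2 to vertex 2 is entry (2,2) of A², where A is the adjacency matrix.
A² = [[1, 1, 1, 0], [1, 2, 1, 1], [1, 1, 2, 1], [0, 1, 1, 3]]

2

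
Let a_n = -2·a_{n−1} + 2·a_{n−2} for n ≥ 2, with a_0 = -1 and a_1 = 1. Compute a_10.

-11584

With companion matrix T = [[-2, 2], [1, 0]], [a_n, a_{n−1}]ᵀ = T·[a_{n−1}, a_{n−2}]ᵀ, so [a_10, a_9]ᵀ = T⁹·[a_1, a_0]ᵀ.
T⁹ = [[-6688, 4896], [2448, -1792]], giving [a_10, a_9]ᵀ = [[-11584], [4240]].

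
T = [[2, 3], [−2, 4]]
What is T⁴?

[[−212, 144], [−96, −116]]

T² = [[−2, 18], [−12, 10]]
T³ = [[−40, 66], [−44, 4]]
T⁴ = [[−212, 144], [−96, −116]]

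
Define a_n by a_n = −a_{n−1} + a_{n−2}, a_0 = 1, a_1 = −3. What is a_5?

With companion matrix C = [[−1, 1], [1, 0]], [a_n, a_{n−1}]ᵀ = C·[a_{n−1}, a_{n−2}]ᵀ, so [a_5, a_4]ᵀ = C⁴·[a_1, a_0]ᵀ.
C⁴ = [[5, −3], [−3, 2]], giving [a_5, a_4]ᵀ = [[−18], [11]].

−18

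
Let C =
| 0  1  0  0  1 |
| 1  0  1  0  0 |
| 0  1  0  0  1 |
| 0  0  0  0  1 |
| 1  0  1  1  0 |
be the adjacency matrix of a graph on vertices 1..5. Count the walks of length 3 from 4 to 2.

2

The number of length-3 walks from vertex 4 to vertex 2 is entry (4,2) of C^3, where C is the adjacency matrix.
C^2 = [[2, 0, 2, 1, 0], [0, 2, 0, 0, 2], [2, 0, 2, 1, 0], [1, 0, 1, 1, 0], [0, 2, 0, 0, 3]]
C^3 = [[0, 4, 0, 0, 5], [4, 0, 4, 2, 0], [0, 4, 0, 0, 5], [0, 2, 0, 0, 3], [5, 0, 5, 3, 0]]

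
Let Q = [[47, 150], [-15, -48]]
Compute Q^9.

[[182267, 605850], [-60585, -201438]]

tr Q = -1 and det Q = -6, so the characteristic polynomial is λ² − (-1)λ + (-6) with roots -3 and 2.
Eigenvectors give P = [[-3, 10], [1, -3]] with P⁻¹ = [[3, 10], [1, 3]], and Q = P·diag(-3, 2)·P⁻¹.
Then Q^9 = P·diag(-19683, 512)·P⁻¹ = [[59049, 5120], [-19683, -1536]] · [[3, 10], [1, 3]] = [[182267, 605850], [-60585, -201438]].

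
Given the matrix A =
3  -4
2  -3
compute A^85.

[[3, -4], [2, -3]]

A² = I (check: tr A = 0 and det A = -1), so A^85 = A since 85 is odd.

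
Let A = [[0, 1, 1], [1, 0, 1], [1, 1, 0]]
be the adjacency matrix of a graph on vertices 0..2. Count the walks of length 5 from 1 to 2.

11

The number of length-5 walks from vertex 1 to vertex 2 is entry (1,2) of A⁵, where A is the adjacency matrix.
A² = [[2, 1, 1], [1, 2, 1], [1, 1, 2]]
A³ = [[2, 3, 3], [3, 2, 3], [3, 3, 2]]
A⁴ = [[6, 5, 5], [5, 6, 5], [5, 5, 6]]
A⁵ = [[10, 11, 11], [11, 10, 11], [11, 11, 10]]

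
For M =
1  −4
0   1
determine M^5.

[[1, −20], [0, 1]]

M = I + N where N = [[0, −4], [0, 0]] is strictly upper-triangular, so N^2 = 0.
(I + N)^5 = I + 5·N = [[1, −20], [0, 1]].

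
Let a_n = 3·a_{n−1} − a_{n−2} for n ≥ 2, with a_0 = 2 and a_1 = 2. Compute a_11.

With companion matrix C = [[3, −1], [1, 0]], [a_n, a_{n−1}]ᵀ = C·[a_{n−1}, a_{n−2}]ᵀ, so [a_11, a_10]ᵀ = C¹⁰·[a_1, a_0]ᵀ.
C¹⁰ = [[17711, −6765], [6765, −2584]], giving [a_11, a_10]ᵀ = [[21892], [8362]].

21892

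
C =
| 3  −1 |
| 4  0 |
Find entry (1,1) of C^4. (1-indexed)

−11

C^2 = [[5, −3], [12, −4]]
C^3 = [[3, −5], [20, −12]]
C^4 = [[−11, −3], [12, −20]]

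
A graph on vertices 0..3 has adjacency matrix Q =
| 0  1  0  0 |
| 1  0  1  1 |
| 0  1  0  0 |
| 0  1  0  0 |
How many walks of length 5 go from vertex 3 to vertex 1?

The number of length-5 walks from vertex 3 to vertex 1 is entry (3,1) of Q⁵, where Q is the adjacency matrix.
Q² = [[1, 0, 1, 1], [0, 3, 0, 0], [1, 0, 1, 1], [1, 0, 1, 1]]
Q³ = [[0, 3, 0, 0], [3, 0, 3, 3], [0, 3, 0, 0], [0, 3, 0, 0]]
Q⁴ = [[3, 0, 3, 3], [0, 9, 0, 0], [3, 0, 3, 3], [3, 0, 3, 3]]
Q⁵ = [[0, 9, 0, 0], [9, 0, 9, 9], [0, 9, 0, 0], [0, 9, 0, 0]]

9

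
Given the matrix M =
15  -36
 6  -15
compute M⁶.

tr M = 0 and det M = -9, so the characteristic polynomial is λ² − (0)λ + (-9) with roots 3 and -3.
Eigenvectors give P = [[-3, -2], [-1, -1]] with P⁻¹ = [[-1, 2], [1, -3]], and M = P·diag(3, -3)·P⁻¹.
Then M⁶ = P·diag(729, 729)·P⁻¹ = [[-2187, -1458], [-729, -729]] · [[-1, 2], [1, -3]] = [[729, 0], [0, 729]].

[[729, 0], [0, 729]]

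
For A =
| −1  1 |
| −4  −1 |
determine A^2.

[[−3, −2], [8, −3]]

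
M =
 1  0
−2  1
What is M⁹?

[[1, 0], [−18, 1]]

M = I + N where N = [[0, 0], [−2, 0]] is strictly lower-triangular, so N² = 0.
(I + N)⁹ = I + 9·N = [[1, 0], [−18, 1]].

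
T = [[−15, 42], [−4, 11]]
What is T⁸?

[[45921, −137760], [13120, −39359]]

tr T = −4 and det T = 3, so the characteristic polynomial is λ² − (−4)λ + (3) with roots −1 and −3.
Eigenvectors give P = [[−3, −7], [−1, −2]] with P⁻¹ = [[2, −7], [−1, 3]], and T = P·diag(−1, −3)·P⁻¹.
Then T⁸ = P·diag(1, 6561)·P⁻¹ = [[−3, −45927], [−1, −13122]] · [[2, −7], [−1, 3]] = [[45921, −137760], [13120, −39359]].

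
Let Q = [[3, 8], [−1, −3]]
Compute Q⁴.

[[1, 0], [0, 1]]

Q² = I (check: tr Q = 0 and det Q = −1), so Q⁴ = I since 4 is even.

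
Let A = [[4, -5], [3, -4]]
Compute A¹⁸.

[[1, 0], [0, 1]]

A² = I (check: tr A = 0 and det A = -1), so A¹⁸ = I since 18 is even.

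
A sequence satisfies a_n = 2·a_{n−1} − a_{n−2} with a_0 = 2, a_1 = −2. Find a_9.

With companion matrix M = [[2, −1], [1, 0]], [a_n, a_{n−1}]ᵀ = M·[a_{n−1}, a_{n−2}]ᵀ, so [a_9, a_8]ᵀ = M⁸·[a_1, a_0]ᵀ.
M⁸ = [[9, −8], [8, −7]], giving [a_9, a_8]ᵀ = [[−34], [−30]].

−34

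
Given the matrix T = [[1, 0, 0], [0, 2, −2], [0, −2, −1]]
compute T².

[[1, 0, 0], [0, 8, −2], [0, −2, 5]]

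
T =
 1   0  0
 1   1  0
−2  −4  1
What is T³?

[[1, 0, 0], [3, 1, 0], [−18, −12, 1]]

T = I + N where N = [[0, 0, 0], [1, 0, 0], [−2, −4, 0]] is strictly lower-triangular, so N³ = 0.
(I + N)³ = I + 3·N + 3·N² = [[1, 0, 0], [3, 1, 0], [−18, −12, 1]].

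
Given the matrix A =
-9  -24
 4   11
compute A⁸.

[[-13119, -39360], [6560, 19681]]

tr A = 2 and det A = -3, so the characteristic polynomial is λ² − (2)λ + (-3) with roots -1 and 3.
Eigenvectors give P = [[-3, 2], [1, -1]] with P⁻¹ = [[-1, -2], [-1, -3]], and A = P·diag(-1, 3)·P⁻¹.
Then A⁸ = P·diag(1, 6561)·P⁻¹ = [[-3, 13122], [1, -6561]] · [[-1, -2], [-1, -3]] = [[-13119, -39360], [6560, 19681]].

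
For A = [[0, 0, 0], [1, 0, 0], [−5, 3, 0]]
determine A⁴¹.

A is strictly triangular, hence nilpotent: A³ = 0, so A⁴¹ = 0.

[[0, 0, 0], [0, 0, 0], [0, 0, 0]]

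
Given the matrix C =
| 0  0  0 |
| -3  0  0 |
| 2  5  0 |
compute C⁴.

C is strictly triangular, hence nilpotent: C³ = 0, so C⁴ = 0.

[[0, 0, 0], [0, 0, 0], [0, 0, 0]]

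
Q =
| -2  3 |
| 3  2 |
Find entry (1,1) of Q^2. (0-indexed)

13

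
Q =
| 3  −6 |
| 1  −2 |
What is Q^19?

[[3, −6], [1, −2]]

Q² = Q (a projection; rank 1, trace 1), so Q^19 = Q.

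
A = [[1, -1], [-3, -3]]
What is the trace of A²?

16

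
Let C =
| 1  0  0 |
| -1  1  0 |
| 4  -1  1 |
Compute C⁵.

[[1, 0, 0], [-5, 1, 0], [30, -5, 1]]

C = I + N where N = [[0, 0, 0], [-1, 0, 0], [4, -1, 0]] is strictly lower-triangular, so N³ = 0.
(I + N)⁵ = I + 5·N + 10·N² = [[1, 0, 0], [-5, 1, 0], [30, -5, 1]].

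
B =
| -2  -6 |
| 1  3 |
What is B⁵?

[[-2, -6], [1, 3]]

B² = B (a projection; rank 1, trace 1), so B⁵ = B.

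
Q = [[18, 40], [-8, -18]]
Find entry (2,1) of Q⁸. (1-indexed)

tr Q = 0 and det Q = -4, so the characteristic polynomial is λ² − (0)λ + (-4) with roots 2 and -2.
Eigenvectors give P = [[-5, 2], [2, -1]] with P⁻¹ = [[-1, -2], [-2, -5]], and Q = P·diag(2, -2)·P⁻¹.
Then Q⁸ = P·diag(256, 256)·P⁻¹ = [[-1280, 512], [512, -256]] · [[-1, -2], [-2, -5]] = [[256, 0], [0, 256]].

0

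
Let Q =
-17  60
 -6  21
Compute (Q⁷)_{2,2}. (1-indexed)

21861

tr Q = 4 and det Q = 3, so the characteristic polynomial is λ² − (4)λ + (3) with roots 3 and 1.
Eigenvectors give P = [[-3, 10], [-1, 3]] with P⁻¹ = [[3, -10], [1, -3]], and Q = P·diag(3, 1)·P⁻¹.
Then Q⁷ = P·diag(2187, 1)·P⁻¹ = [[-6561, 10], [-2187, 3]] · [[3, -10], [1, -3]] = [[-19673, 65580], [-6558, 21861]].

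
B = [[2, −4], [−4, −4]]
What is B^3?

B^2 = [[20, 8], [8, 32]]
B^3 = [[8, −112], [−112, −160]]

[[8, −112], [−112, −160]]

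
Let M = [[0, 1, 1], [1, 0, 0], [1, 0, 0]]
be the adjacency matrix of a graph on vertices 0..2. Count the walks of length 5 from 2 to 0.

4

The number of length-5 walks from vertex 2 to vertex 0 is entry (2,0) of M⁵, where M is the adjacency matrix.
M² = [[2, 0, 0], [0, 1, 1], [0, 1, 1]]
M³ = [[0, 2, 2], [2, 0, 0], [2, 0, 0]]
M⁴ = [[4, 0, 0], [0, 2, 2], [0, 2, 2]]
M⁵ = [[0, 4, 4], [4, 0, 0], [4, 0, 0]]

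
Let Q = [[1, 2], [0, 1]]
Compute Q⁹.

[[1, 18], [0, 1]]

Q = I + N where N = [[0, 2], [0, 0]] is strictly upper-triangular, so N² = 0.
(I + N)⁹ = I + 9·N = [[1, 18], [0, 1]].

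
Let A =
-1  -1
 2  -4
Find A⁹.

[[18659, -19171], [38342, -38854]]

tr A = -5 and det A = 6, so the characteristic polynomial is λ² − (-5)λ + (6) with roots -2 and -3.
Eigenvectors give P = [[1, -1], [1, -2]] with P⁻¹ = [[2, -1], [1, -1]], and A = P·diag(-2, -3)·P⁻¹.
Then A⁹ = P·diag(-512, -19683)·P⁻¹ = [[-512, 19683], [-512, 39366]] · [[2, -1], [1, -1]] = [[18659, -19171], [38342, -38854]].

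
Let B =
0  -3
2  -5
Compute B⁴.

[[-114, 195], [-130, 211]]

tr B = -5 and det B = 6, so the characteristic polynomial is λ² − (-5)λ + (6) with roots -2 and -3.
Eigenvectors give P = [[3, 1], [2, 1]] with P⁻¹ = [[1, -1], [-2, 3]], and B = P·diag(-2, -3)·P⁻¹.
Then B⁴ = P·diag(16, 81)·P⁻¹ = [[48, 81], [32, 81]] · [[1, -1], [-2, 3]] = [[-114, 195], [-130, 211]].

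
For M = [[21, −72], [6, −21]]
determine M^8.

tr M = 0 and det M = −9, so the characteristic polynomial is λ² − (0)λ + (−9) with roots −3 and 3.
Eigenvectors give P = [[3, 4], [1, 1]] with P⁻¹ = [[−1, 4], [1, −3]], and M = P·diag(−3, 3)·P⁻¹.
Then M^8 = P·diag(6561, 6561)·P⁻¹ = [[19683, 26244], [6561, 6561]] · [[−1, 4], [1, −3]] = [[6561, 0], [0, 6561]].

[[6561, 0], [0, 6561]]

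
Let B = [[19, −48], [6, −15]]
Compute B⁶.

tr B = 4 and det B = 3, so the characteristic polynomial is λ² − (4)λ + (3) with roots 1 and 3.
Eigenvectors give P = [[8, −3], [3, −1]] with P⁻¹ = [[−1, 3], [−3, 8]], and B = P·diag(1, 3)·P⁻¹.
Then B⁶ = P·diag(1, 729)·P⁻¹ = [[8, −2187], [3, −729]] · [[−1, 3], [−3, 8]] = [[6553, −17472], [2184, −5823]].

[[6553, −17472], [2184, −5823]]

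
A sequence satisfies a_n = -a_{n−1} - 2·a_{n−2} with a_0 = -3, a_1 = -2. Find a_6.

4

With companion matrix M = [[-1, -2], [1, 0]], [a_n, a_{n−1}]ᵀ = M·[a_{n−1}, a_{n−2}]ᵀ, so [a_6, a_5]ᵀ = M⁵·[a_1, a_0]ᵀ.
M⁵ = [[-5, 2], [-1, -6]], giving [a_6, a_5]ᵀ = [[4], [20]].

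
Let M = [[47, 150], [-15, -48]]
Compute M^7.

[[20963, 69450], [-6945, -23022]]

tr M = -1 and det M = -6, so the characteristic polynomial is λ² − (-1)λ + (-6) with roots -3 and 2.
Eigenvectors give P = [[-3, 10], [1, -3]] with P⁻¹ = [[3, 10], [1, 3]], and M = P·diag(-3, 2)·P⁻¹.
Then M^7 = P·diag(-2187, 128)·P⁻¹ = [[6561, 1280], [-2187, -384]] · [[3, 10], [1, 3]] = [[20963, 69450], [-6945, -23022]].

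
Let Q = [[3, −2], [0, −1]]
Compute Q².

[[9, −4], [0, 1]]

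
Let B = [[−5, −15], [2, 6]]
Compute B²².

[[−5, −15], [2, 6]]

B² = B (a projection; rank 1, trace 1), so B²² = B.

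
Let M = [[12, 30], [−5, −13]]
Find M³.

[[78, 210], [−35, −97]]

tr M = −1 and det M = −6, so the characteristic polynomial is λ² − (−1)λ + (−6) with roots 2 and −3.
Eigenvectors give P = [[3, −2], [−1, 1]] with P⁻¹ = [[1, 2], [1, 3]], and M = P·diag(2, −3)·P⁻¹.
Then M³ = P·diag(8, −27)·P⁻¹ = [[24, 54], [−8, −27]] · [[1, 2], [1, 3]] = [[78, 210], [−35, −97]].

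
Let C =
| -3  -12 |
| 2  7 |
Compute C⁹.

tr C = 4 and det C = 3, so the characteristic polynomial is λ² − (4)λ + (3) with roots 3 and 1.
Eigenvectors give P = [[-2, -3], [1, 1]] with P⁻¹ = [[1, 3], [-1, -2]], and C = P·diag(3, 1)·P⁻¹.
Then C⁹ = P·diag(19683, 1)·P⁻¹ = [[-39366, -3], [19683, 1]] · [[1, 3], [-1, -2]] = [[-39363, -118092], [19682, 59047]].

[[-39363, -118092], [19682, 59047]]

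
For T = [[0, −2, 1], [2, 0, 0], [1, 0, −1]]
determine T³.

[[−1, 6, −2], [−6, 0, −2], [−2, 2, −3]]

T² = [[−3, 0, −1], [0, −4, 2], [−1, −2, 2]]
T³ = [[−1, 6, −2], [−6, 0, −2], [−2, 2, −3]]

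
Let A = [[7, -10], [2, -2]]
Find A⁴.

[[341, -650], [130, -244]]

tr A = 5 and det A = 6, so the characteristic polynomial is λ² − (5)λ + (6) with roots 2 and 3.
Eigenvectors give P = [[2, -5], [1, -2]] with P⁻¹ = [[-2, 5], [-1, 2]], and A = P·diag(2, 3)·P⁻¹.
Then A⁴ = P·diag(16, 81)·P⁻¹ = [[32, -405], [16, -162]] · [[-2, 5], [-1, 2]] = [[341, -650], [130, -244]].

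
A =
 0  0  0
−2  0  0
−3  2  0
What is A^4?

[[0, 0, 0], [0, 0, 0], [0, 0, 0]]

A is strictly triangular, hence nilpotent: A^3 = 0, so A^4 = 0.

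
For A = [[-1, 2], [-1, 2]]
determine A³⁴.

A² = A (a projection; rank 1, trace 1), so A³⁴ = A.

[[-1, 2], [-1, 2]]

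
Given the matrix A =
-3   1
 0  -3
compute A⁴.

A² = [[9, -6], [0, 9]]
A³ = [[-27, 27], [0, -27]]
A⁴ = [[81, -108], [0, 81]]

[[81, -108], [0, 81]]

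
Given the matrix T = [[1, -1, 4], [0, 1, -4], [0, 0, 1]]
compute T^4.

T = I + N where N = [[0, -1, 4], [0, 0, -4], [0, 0, 0]] is strictly upper-triangular, so N^3 = 0.
(I + N)^4 = I + 4·N + 6·N^2 = [[1, -4, 40], [0, 1, -16], [0, 0, 1]].

[[1, -4, 40], [0, 1, -16], [0, 0, 1]]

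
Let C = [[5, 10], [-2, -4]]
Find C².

C² = C (a projection; rank 1, trace 1), so C² = C.

[[5, 10], [-2, -4]]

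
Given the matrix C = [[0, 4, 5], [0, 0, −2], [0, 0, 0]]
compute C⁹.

[[0, 0, 0], [0, 0, 0], [0, 0, 0]]

C is strictly triangular, hence nilpotent: C³ = 0, so C⁹ = 0.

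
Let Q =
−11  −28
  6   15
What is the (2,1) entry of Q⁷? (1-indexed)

tr Q = 4 and det Q = 3, so the characteristic polynomial is λ² − (4)λ + (3) with roots 3 and 1.
Eigenvectors give P = [[−2, 7], [1, −3]] with P⁻¹ = [[3, 7], [1, 2]], and Q = P·diag(3, 1)·P⁻¹.
Then Q⁷ = P·diag(2187, 1)·P⁻¹ = [[−4374, 7], [2187, −3]] · [[3, 7], [1, 2]] = [[−13115, −30604], [6558, 15303]].

6558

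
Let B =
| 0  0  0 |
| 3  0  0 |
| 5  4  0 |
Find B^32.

B is strictly triangular, hence nilpotent: B^3 = 0, so B^32 = 0.

[[0, 0, 0], [0, 0, 0], [0, 0, 0]]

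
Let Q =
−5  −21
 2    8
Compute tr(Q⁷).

tr Q = 3 and det Q = 2, so the characteristic polynomial is λ² − (3)λ + (2) with roots 2 and 1.
Eigenvectors give P = [[−3, 7], [1, −2]] with P⁻¹ = [[2, 7], [1, 3]], and Q = P·diag(2, 1)·P⁻¹.
Then Q⁷ = P·diag(128, 1)·P⁻¹ = [[−384, 7], [128, −2]] · [[2, 7], [1, 3]] = [[−761, −2667], [254, 890]].

129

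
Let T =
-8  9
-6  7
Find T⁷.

[[-386, 387], [-258, 259]]

tr T = -1 and det T = -2, so the characteristic polynomial is λ² − (-1)λ + (-2) with roots 1 and -2.
Eigenvectors give P = [[-1, 3], [-1, 2]] with P⁻¹ = [[2, -3], [1, -1]], and T = P·diag(1, -2)·P⁻¹.
Then T⁷ = P·diag(1, -128)·P⁻¹ = [[-1, -384], [-1, -256]] · [[2, -3], [1, -1]] = [[-386, 387], [-258, 259]].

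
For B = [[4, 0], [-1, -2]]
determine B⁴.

B² = [[16, 0], [-2, 4]]
B³ = [[64, 0], [-12, -8]]
B⁴ = [[256, 0], [-40, 16]]

[[256, 0], [-40, 16]]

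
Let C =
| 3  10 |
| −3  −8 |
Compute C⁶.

tr C = −5 and det C = 6, so the characteristic polynomial is λ² − (−5)λ + (6) with roots −3 and −2.
Eigenvectors give P = [[−5, −2], [3, 1]] with P⁻¹ = [[1, 2], [−3, −5]], and C = P·diag(−3, −2)·P⁻¹.
Then C⁶ = P·diag(729, 64)·P⁻¹ = [[−3645, −128], [2187, 64]] · [[1, 2], [−3, −5]] = [[−3261, −6650], [1995, 4054]].

[[−3261, −6650], [1995, 4054]]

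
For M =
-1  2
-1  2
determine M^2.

[[-1, 2], [-1, 2]]

M² = M (a projection; rank 1, trace 1), so M^2 = M.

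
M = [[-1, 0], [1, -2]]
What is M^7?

[[-1, 0], [127, -128]]

tr M = -3 and det M = 2, so the characteristic polynomial is λ² − (-3)λ + (2) with roots -2 and -1.
Eigenvectors give P = [[0, 1], [-1, 1]] with P⁻¹ = [[1, -1], [1, 0]], and M = P·diag(-2, -1)·P⁻¹.
Then M^7 = P·diag(-128, -1)·P⁻¹ = [[0, -1], [128, -1]] · [[1, -1], [1, 0]] = [[-1, 0], [127, -128]].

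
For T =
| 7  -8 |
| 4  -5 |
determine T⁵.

[[487, -488], [244, -245]]

tr T = 2 and det T = -3, so the characteristic polynomial is λ² − (2)λ + (-3) with roots 3 and -1.
Eigenvectors give P = [[-2, 1], [-1, 1]] with P⁻¹ = [[-1, 1], [-1, 2]], and T = P·diag(3, -1)·P⁻¹.
Then T⁵ = P·diag(243, -1)·P⁻¹ = [[-486, -1], [-243, -1]] · [[-1, 1], [-1, 2]] = [[487, -488], [244, -245]].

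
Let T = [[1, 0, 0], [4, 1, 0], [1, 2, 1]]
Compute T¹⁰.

T = I + N where N = [[0, 0, 0], [4, 0, 0], [1, 2, 0]] is strictly lower-triangular, so N³ = 0.
(I + N)¹⁰ = I + 10·N + 45·N² = [[1, 0, 0], [40, 1, 0], [370, 20, 1]].

[[1, 0, 0], [40, 1, 0], [370, 20, 1]]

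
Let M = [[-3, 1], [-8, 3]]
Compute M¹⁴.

M² = I (check: tr M = 0 and det M = -1), so M¹⁴ = I since 14 is even.

[[1, 0], [0, 1]]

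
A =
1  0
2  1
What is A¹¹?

A = I + N where N = [[0, 0], [2, 0]] is strictly lower-triangular, so N² = 0.
(I + N)¹¹ = I + 11·N = [[1, 0], [22, 1]].

[[1, 0], [22, 1]]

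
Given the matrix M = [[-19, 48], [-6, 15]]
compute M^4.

tr M = -4 and det M = 3, so the characteristic polynomial is λ² − (-4)λ + (3) with roots -3 and -1.
Eigenvectors give P = [[3, 8], [1, 3]] with P⁻¹ = [[3, -8], [-1, 3]], and M = P·diag(-3, -1)·P⁻¹.
Then M^4 = P·diag(81, 1)·P⁻¹ = [[243, 8], [81, 3]] · [[3, -8], [-1, 3]] = [[721, -1920], [240, -639]].

[[721, -1920], [240, -639]]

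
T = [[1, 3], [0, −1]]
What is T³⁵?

T² = I (check: tr T = 0 and det T = −1), so T³⁵ = T since 35 is odd.

[[1, 3], [0, −1]]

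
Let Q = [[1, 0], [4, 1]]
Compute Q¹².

[[1, 0], [48, 1]]

Q = I + N where N = [[0, 0], [4, 0]] is strictly lower-triangular, so N² = 0.
(I + N)¹² = I + 12·N = [[1, 0], [48, 1]].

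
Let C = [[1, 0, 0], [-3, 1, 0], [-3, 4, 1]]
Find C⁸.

[[1, 0, 0], [-24, 1, 0], [-360, 32, 1]]

C = I + N where N = [[0, 0, 0], [-3, 0, 0], [-3, 4, 0]] is strictly lower-triangular, so N³ = 0.
(I + N)⁸ = I + 8·N + 28·N² = [[1, 0, 0], [-24, 1, 0], [-360, 32, 1]].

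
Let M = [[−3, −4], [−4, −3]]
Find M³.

[[−171, −172], [−172, −171]]

M² = [[25, 24], [24, 25]]
M³ = [[−171, −172], [−172, −171]]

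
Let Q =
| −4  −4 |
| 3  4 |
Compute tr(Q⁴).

32

Q² = [[4, 0], [0, 4]]
Q³ = [[−16, −16], [12, 16]]
Q⁴ = [[16, 0], [0, 16]]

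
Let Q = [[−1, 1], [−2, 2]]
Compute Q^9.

Q² = Q (a projection; rank 1, trace 1), so Q^9 = Q.

[[−1, 1], [−2, 2]]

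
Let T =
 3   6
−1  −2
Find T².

T² = T (a projection; rank 1, trace 1), so T² = T.

[[3, 6], [−1, −2]]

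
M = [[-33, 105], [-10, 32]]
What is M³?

tr M = -1 and det M = -6, so the characteristic polynomial is λ² − (-1)λ + (-6) with roots -3 and 2.
Eigenvectors give P = [[7, 3], [2, 1]] with P⁻¹ = [[1, -3], [-2, 7]], and M = P·diag(-3, 2)·P⁻¹.
Then M³ = P·diag(-27, 8)·P⁻¹ = [[-189, 24], [-54, 8]] · [[1, -3], [-2, 7]] = [[-237, 735], [-70, 218]].

[[-237, 735], [-70, 218]]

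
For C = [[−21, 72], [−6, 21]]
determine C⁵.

[[−1701, 5832], [−486, 1701]]

tr C = 0 and det C = −9, so the characteristic polynomial is λ² − (0)λ + (−9) with roots −3 and 3.
Eigenvectors give P = [[4, 3], [1, 1]] with P⁻¹ = [[1, −3], [−1, 4]], and C = P·diag(−3, 3)·P⁻¹.
Then C⁵ = P·diag(−243, 243)·P⁻¹ = [[−972, 729], [−243, 243]] · [[1, −3], [−1, 4]] = [[−1701, 5832], [−486, 1701]].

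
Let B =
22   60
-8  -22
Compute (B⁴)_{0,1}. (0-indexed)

tr B = 0 and det B = -4, so the characteristic polynomial is λ² − (0)λ + (-4) with roots -2 and 2.
Eigenvectors give P = [[-5, -3], [2, 1]] with P⁻¹ = [[1, 3], [-2, -5]], and B = P·diag(-2, 2)·P⁻¹.
Then B⁴ = P·diag(16, 16)·P⁻¹ = [[-80, -48], [32, 16]] · [[1, 3], [-2, -5]] = [[16, 0], [0, 16]].

0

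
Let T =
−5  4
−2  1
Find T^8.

tr T = −4 and det T = 3, so the characteristic polynomial is λ² − (−4)λ + (3) with roots −3 and −1.
Eigenvectors give P = [[2, 1], [1, 1]] with P⁻¹ = [[1, −1], [−1, 2]], and T = P·diag(−3, −1)·P⁻¹.
Then T^8 = P·diag(6561, 1)·P⁻¹ = [[13122, 1], [6561, 1]] · [[1, −1], [−1, 2]] = [[13121, −13120], [6560, −6559]].

[[13121, −13120], [6560, −6559]]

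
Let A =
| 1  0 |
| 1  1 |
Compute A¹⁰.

A = I + N where N = [[0, 0], [1, 0]] is strictly lower-triangular, so N² = 0.
(I + N)¹⁰ = I + 10·N = [[1, 0], [10, 1]].

[[1, 0], [10, 1]]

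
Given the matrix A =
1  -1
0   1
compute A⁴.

[[1, -4], [0, 1]]

A = I + N where N = [[0, -1], [0, 0]] is strictly upper-triangular, so N² = 0.
(I + N)⁴ = I + 4·N = [[1, -4], [0, 1]].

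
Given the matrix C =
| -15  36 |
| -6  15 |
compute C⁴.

[[81, 0], [0, 81]]

tr C = 0 and det C = -9, so the characteristic polynomial is λ² − (0)λ + (-9) with roots -3 and 3.
Eigenvectors give P = [[3, -2], [1, -1]] with P⁻¹ = [[1, -2], [1, -3]], and C = P·diag(-3, 3)·P⁻¹.
Then C⁴ = P·diag(81, 81)·P⁻¹ = [[243, -162], [81, -81]] · [[1, -2], [1, -3]] = [[81, 0], [0, 81]].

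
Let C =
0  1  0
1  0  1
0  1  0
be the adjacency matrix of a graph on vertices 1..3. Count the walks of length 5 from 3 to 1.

0

The number of length-5 walks from vertex 3 to vertex 1 is entry (3,1) of C⁵, where C is the adjacency matrix.
C² = [[1, 0, 1], [0, 2, 0], [1, 0, 1]]
C³ = [[0, 2, 0], [2, 0, 2], [0, 2, 0]]
C⁴ = [[2, 0, 2], [0, 4, 0], [2, 0, 2]]
C⁵ = [[0, 4, 0], [4, 0, 4], [0, 4, 0]]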